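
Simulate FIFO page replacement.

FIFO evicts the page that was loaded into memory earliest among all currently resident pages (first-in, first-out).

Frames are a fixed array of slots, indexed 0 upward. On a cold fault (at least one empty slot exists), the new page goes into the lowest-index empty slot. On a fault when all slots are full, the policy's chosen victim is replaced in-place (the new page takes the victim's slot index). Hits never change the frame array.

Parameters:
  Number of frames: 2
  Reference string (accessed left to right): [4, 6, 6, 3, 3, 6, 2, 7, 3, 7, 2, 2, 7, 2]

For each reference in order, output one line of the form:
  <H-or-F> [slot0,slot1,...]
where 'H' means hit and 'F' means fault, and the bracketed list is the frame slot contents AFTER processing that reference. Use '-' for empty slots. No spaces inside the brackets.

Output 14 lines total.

F [4,-]
F [4,6]
H [4,6]
F [3,6]
H [3,6]
H [3,6]
F [3,2]
F [7,2]
F [7,3]
H [7,3]
F [2,3]
H [2,3]
F [2,7]
H [2,7]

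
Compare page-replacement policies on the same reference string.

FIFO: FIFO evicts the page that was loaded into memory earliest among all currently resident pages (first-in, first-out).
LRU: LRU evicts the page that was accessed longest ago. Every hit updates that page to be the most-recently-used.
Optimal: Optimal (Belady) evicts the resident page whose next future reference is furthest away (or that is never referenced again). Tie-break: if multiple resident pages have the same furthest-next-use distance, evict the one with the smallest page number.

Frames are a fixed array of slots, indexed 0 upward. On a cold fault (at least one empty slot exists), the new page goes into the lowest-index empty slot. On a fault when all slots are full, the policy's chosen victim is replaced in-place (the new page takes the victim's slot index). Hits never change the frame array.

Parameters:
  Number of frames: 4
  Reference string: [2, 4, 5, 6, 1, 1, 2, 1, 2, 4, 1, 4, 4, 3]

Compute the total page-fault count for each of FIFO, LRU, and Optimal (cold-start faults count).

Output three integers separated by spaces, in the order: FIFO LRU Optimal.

--- FIFO ---
  step 0: ref 2 -> FAULT, frames=[2,-,-,-] (faults so far: 1)
  step 1: ref 4 -> FAULT, frames=[2,4,-,-] (faults so far: 2)
  step 2: ref 5 -> FAULT, frames=[2,4,5,-] (faults so far: 3)
  step 3: ref 6 -> FAULT, frames=[2,4,5,6] (faults so far: 4)
  step 4: ref 1 -> FAULT, evict 2, frames=[1,4,5,6] (faults so far: 5)
  step 5: ref 1 -> HIT, frames=[1,4,5,6] (faults so far: 5)
  step 6: ref 2 -> FAULT, evict 4, frames=[1,2,5,6] (faults so far: 6)
  step 7: ref 1 -> HIT, frames=[1,2,5,6] (faults so far: 6)
  step 8: ref 2 -> HIT, frames=[1,2,5,6] (faults so far: 6)
  step 9: ref 4 -> FAULT, evict 5, frames=[1,2,4,6] (faults so far: 7)
  step 10: ref 1 -> HIT, frames=[1,2,4,6] (faults so far: 7)
  step 11: ref 4 -> HIT, frames=[1,2,4,6] (faults so far: 7)
  step 12: ref 4 -> HIT, frames=[1,2,4,6] (faults so far: 7)
  step 13: ref 3 -> FAULT, evict 6, frames=[1,2,4,3] (faults so far: 8)
  FIFO total faults: 8
--- LRU ---
  step 0: ref 2 -> FAULT, frames=[2,-,-,-] (faults so far: 1)
  step 1: ref 4 -> FAULT, frames=[2,4,-,-] (faults so far: 2)
  step 2: ref 5 -> FAULT, frames=[2,4,5,-] (faults so far: 3)
  step 3: ref 6 -> FAULT, frames=[2,4,5,6] (faults so far: 4)
  step 4: ref 1 -> FAULT, evict 2, frames=[1,4,5,6] (faults so far: 5)
  step 5: ref 1 -> HIT, frames=[1,4,5,6] (faults so far: 5)
  step 6: ref 2 -> FAULT, evict 4, frames=[1,2,5,6] (faults so far: 6)
  step 7: ref 1 -> HIT, frames=[1,2,5,6] (faults so far: 6)
  step 8: ref 2 -> HIT, frames=[1,2,5,6] (faults so far: 6)
  step 9: ref 4 -> FAULT, evict 5, frames=[1,2,4,6] (faults so far: 7)
  step 10: ref 1 -> HIT, frames=[1,2,4,6] (faults so far: 7)
  step 11: ref 4 -> HIT, frames=[1,2,4,6] (faults so far: 7)
  step 12: ref 4 -> HIT, frames=[1,2,4,6] (faults so far: 7)
  step 13: ref 3 -> FAULT, evict 6, frames=[1,2,4,3] (faults so far: 8)
  LRU total faults: 8
--- Optimal ---
  step 0: ref 2 -> FAULT, frames=[2,-,-,-] (faults so far: 1)
  step 1: ref 4 -> FAULT, frames=[2,4,-,-] (faults so far: 2)
  step 2: ref 5 -> FAULT, frames=[2,4,5,-] (faults so far: 3)
  step 3: ref 6 -> FAULT, frames=[2,4,5,6] (faults so far: 4)
  step 4: ref 1 -> FAULT, evict 5, frames=[2,4,1,6] (faults so far: 5)
  step 5: ref 1 -> HIT, frames=[2,4,1,6] (faults so far: 5)
  step 6: ref 2 -> HIT, frames=[2,4,1,6] (faults so far: 5)
  step 7: ref 1 -> HIT, frames=[2,4,1,6] (faults so far: 5)
  step 8: ref 2 -> HIT, frames=[2,4,1,6] (faults so far: 5)
  step 9: ref 4 -> HIT, frames=[2,4,1,6] (faults so far: 5)
  step 10: ref 1 -> HIT, frames=[2,4,1,6] (faults so far: 5)
  step 11: ref 4 -> HIT, frames=[2,4,1,6] (faults so far: 5)
  step 12: ref 4 -> HIT, frames=[2,4,1,6] (faults so far: 5)
  step 13: ref 3 -> FAULT, evict 1, frames=[2,4,3,6] (faults so far: 6)
  Optimal total faults: 6

Answer: 8 8 6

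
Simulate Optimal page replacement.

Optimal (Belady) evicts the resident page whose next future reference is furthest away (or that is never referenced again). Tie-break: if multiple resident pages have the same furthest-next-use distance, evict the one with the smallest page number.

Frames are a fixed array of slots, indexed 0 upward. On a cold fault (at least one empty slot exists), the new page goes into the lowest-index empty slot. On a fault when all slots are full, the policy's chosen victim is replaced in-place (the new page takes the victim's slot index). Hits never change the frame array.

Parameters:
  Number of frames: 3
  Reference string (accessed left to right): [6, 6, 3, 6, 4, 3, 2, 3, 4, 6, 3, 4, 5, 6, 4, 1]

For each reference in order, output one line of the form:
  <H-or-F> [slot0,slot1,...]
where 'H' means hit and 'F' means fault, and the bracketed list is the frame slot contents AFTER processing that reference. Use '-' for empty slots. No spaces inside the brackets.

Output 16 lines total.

F [6,-,-]
H [6,-,-]
F [6,3,-]
H [6,3,-]
F [6,3,4]
H [6,3,4]
F [2,3,4]
H [2,3,4]
H [2,3,4]
F [6,3,4]
H [6,3,4]
H [6,3,4]
F [6,5,4]
H [6,5,4]
H [6,5,4]
F [6,5,1]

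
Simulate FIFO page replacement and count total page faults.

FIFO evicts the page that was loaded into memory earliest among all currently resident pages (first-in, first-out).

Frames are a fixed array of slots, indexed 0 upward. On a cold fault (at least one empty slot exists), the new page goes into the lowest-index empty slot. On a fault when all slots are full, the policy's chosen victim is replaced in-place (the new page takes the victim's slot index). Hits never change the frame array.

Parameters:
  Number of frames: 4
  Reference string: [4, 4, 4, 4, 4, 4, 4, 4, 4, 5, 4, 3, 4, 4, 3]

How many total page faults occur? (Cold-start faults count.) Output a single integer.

Step 0: ref 4 → FAULT, frames=[4,-,-,-]
Step 1: ref 4 → HIT, frames=[4,-,-,-]
Step 2: ref 4 → HIT, frames=[4,-,-,-]
Step 3: ref 4 → HIT, frames=[4,-,-,-]
Step 4: ref 4 → HIT, frames=[4,-,-,-]
Step 5: ref 4 → HIT, frames=[4,-,-,-]
Step 6: ref 4 → HIT, frames=[4,-,-,-]
Step 7: ref 4 → HIT, frames=[4,-,-,-]
Step 8: ref 4 → HIT, frames=[4,-,-,-]
Step 9: ref 5 → FAULT, frames=[4,5,-,-]
Step 10: ref 4 → HIT, frames=[4,5,-,-]
Step 11: ref 3 → FAULT, frames=[4,5,3,-]
Step 12: ref 4 → HIT, frames=[4,5,3,-]
Step 13: ref 4 → HIT, frames=[4,5,3,-]
Step 14: ref 3 → HIT, frames=[4,5,3,-]
Total faults: 3

Answer: 3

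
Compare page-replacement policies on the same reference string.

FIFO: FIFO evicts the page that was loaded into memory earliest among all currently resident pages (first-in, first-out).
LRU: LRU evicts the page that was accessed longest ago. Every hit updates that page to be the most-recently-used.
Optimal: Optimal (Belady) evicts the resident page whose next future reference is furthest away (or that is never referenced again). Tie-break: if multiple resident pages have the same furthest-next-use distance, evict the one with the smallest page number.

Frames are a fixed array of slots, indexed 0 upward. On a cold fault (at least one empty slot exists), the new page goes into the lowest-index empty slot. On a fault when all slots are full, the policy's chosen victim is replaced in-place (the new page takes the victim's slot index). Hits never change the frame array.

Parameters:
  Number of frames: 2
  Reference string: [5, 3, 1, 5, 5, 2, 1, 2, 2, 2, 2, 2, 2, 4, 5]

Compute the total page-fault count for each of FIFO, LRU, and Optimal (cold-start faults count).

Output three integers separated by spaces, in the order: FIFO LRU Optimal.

Answer: 8 8 6

Derivation:
--- FIFO ---
  step 0: ref 5 -> FAULT, frames=[5,-] (faults so far: 1)
  step 1: ref 3 -> FAULT, frames=[5,3] (faults so far: 2)
  step 2: ref 1 -> FAULT, evict 5, frames=[1,3] (faults so far: 3)
  step 3: ref 5 -> FAULT, evict 3, frames=[1,5] (faults so far: 4)
  step 4: ref 5 -> HIT, frames=[1,5] (faults so far: 4)
  step 5: ref 2 -> FAULT, evict 1, frames=[2,5] (faults so far: 5)
  step 6: ref 1 -> FAULT, evict 5, frames=[2,1] (faults so far: 6)
  step 7: ref 2 -> HIT, frames=[2,1] (faults so far: 6)
  step 8: ref 2 -> HIT, frames=[2,1] (faults so far: 6)
  step 9: ref 2 -> HIT, frames=[2,1] (faults so far: 6)
  step 10: ref 2 -> HIT, frames=[2,1] (faults so far: 6)
  step 11: ref 2 -> HIT, frames=[2,1] (faults so far: 6)
  step 12: ref 2 -> HIT, frames=[2,1] (faults so far: 6)
  step 13: ref 4 -> FAULT, evict 2, frames=[4,1] (faults so far: 7)
  step 14: ref 5 -> FAULT, evict 1, frames=[4,5] (faults so far: 8)
  FIFO total faults: 8
--- LRU ---
  step 0: ref 5 -> FAULT, frames=[5,-] (faults so far: 1)
  step 1: ref 3 -> FAULT, frames=[5,3] (faults so far: 2)
  step 2: ref 1 -> FAULT, evict 5, frames=[1,3] (faults so far: 3)
  step 3: ref 5 -> FAULT, evict 3, frames=[1,5] (faults so far: 4)
  step 4: ref 5 -> HIT, frames=[1,5] (faults so far: 4)
  step 5: ref 2 -> FAULT, evict 1, frames=[2,5] (faults so far: 5)
  step 6: ref 1 -> FAULT, evict 5, frames=[2,1] (faults so far: 6)
  step 7: ref 2 -> HIT, frames=[2,1] (faults so far: 6)
  step 8: ref 2 -> HIT, frames=[2,1] (faults so far: 6)
  step 9: ref 2 -> HIT, frames=[2,1] (faults so far: 6)
  step 10: ref 2 -> HIT, frames=[2,1] (faults so far: 6)
  step 11: ref 2 -> HIT, frames=[2,1] (faults so far: 6)
  step 12: ref 2 -> HIT, frames=[2,1] (faults so far: 6)
  step 13: ref 4 -> FAULT, evict 1, frames=[2,4] (faults so far: 7)
  step 14: ref 5 -> FAULT, evict 2, frames=[5,4] (faults so far: 8)
  LRU total faults: 8
--- Optimal ---
  step 0: ref 5 -> FAULT, frames=[5,-] (faults so far: 1)
  step 1: ref 3 -> FAULT, frames=[5,3] (faults so far: 2)
  step 2: ref 1 -> FAULT, evict 3, frames=[5,1] (faults so far: 3)
  step 3: ref 5 -> HIT, frames=[5,1] (faults so far: 3)
  step 4: ref 5 -> HIT, frames=[5,1] (faults so far: 3)
  step 5: ref 2 -> FAULT, evict 5, frames=[2,1] (faults so far: 4)
  step 6: ref 1 -> HIT, frames=[2,1] (faults so far: 4)
  step 7: ref 2 -> HIT, frames=[2,1] (faults so far: 4)
  step 8: ref 2 -> HIT, frames=[2,1] (faults so far: 4)
  step 9: ref 2 -> HIT, frames=[2,1] (faults so far: 4)
  step 10: ref 2 -> HIT, frames=[2,1] (faults so far: 4)
  step 11: ref 2 -> HIT, frames=[2,1] (faults so far: 4)
  step 12: ref 2 -> HIT, frames=[2,1] (faults so far: 4)
  step 13: ref 4 -> FAULT, evict 1, frames=[2,4] (faults so far: 5)
  step 14: ref 5 -> FAULT, evict 2, frames=[5,4] (faults so far: 6)
  Optimal total faults: 6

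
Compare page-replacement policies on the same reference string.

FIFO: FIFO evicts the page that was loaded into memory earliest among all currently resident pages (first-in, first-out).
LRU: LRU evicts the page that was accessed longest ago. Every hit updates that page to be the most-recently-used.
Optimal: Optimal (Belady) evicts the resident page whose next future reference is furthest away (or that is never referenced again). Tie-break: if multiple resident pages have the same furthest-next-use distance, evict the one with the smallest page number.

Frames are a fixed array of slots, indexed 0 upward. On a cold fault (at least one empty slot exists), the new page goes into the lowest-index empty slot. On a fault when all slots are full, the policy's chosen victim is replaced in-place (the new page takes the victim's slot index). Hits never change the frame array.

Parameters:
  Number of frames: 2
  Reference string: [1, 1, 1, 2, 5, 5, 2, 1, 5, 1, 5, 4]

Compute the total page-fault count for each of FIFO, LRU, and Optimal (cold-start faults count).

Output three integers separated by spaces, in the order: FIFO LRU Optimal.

Answer: 5 6 5

Derivation:
--- FIFO ---
  step 0: ref 1 -> FAULT, frames=[1,-] (faults so far: 1)
  step 1: ref 1 -> HIT, frames=[1,-] (faults so far: 1)
  step 2: ref 1 -> HIT, frames=[1,-] (faults so far: 1)
  step 3: ref 2 -> FAULT, frames=[1,2] (faults so far: 2)
  step 4: ref 5 -> FAULT, evict 1, frames=[5,2] (faults so far: 3)
  step 5: ref 5 -> HIT, frames=[5,2] (faults so far: 3)
  step 6: ref 2 -> HIT, frames=[5,2] (faults so far: 3)
  step 7: ref 1 -> FAULT, evict 2, frames=[5,1] (faults so far: 4)
  step 8: ref 5 -> HIT, frames=[5,1] (faults so far: 4)
  step 9: ref 1 -> HIT, frames=[5,1] (faults so far: 4)
  step 10: ref 5 -> HIT, frames=[5,1] (faults so far: 4)
  step 11: ref 4 -> FAULT, evict 5, frames=[4,1] (faults so far: 5)
  FIFO total faults: 5
--- LRU ---
  step 0: ref 1 -> FAULT, frames=[1,-] (faults so far: 1)
  step 1: ref 1 -> HIT, frames=[1,-] (faults so far: 1)
  step 2: ref 1 -> HIT, frames=[1,-] (faults so far: 1)
  step 3: ref 2 -> FAULT, frames=[1,2] (faults so far: 2)
  step 4: ref 5 -> FAULT, evict 1, frames=[5,2] (faults so far: 3)
  step 5: ref 5 -> HIT, frames=[5,2] (faults so far: 3)
  step 6: ref 2 -> HIT, frames=[5,2] (faults so far: 3)
  step 7: ref 1 -> FAULT, evict 5, frames=[1,2] (faults so far: 4)
  step 8: ref 5 -> FAULT, evict 2, frames=[1,5] (faults so far: 5)
  step 9: ref 1 -> HIT, frames=[1,5] (faults so far: 5)
  step 10: ref 5 -> HIT, frames=[1,5] (faults so far: 5)
  step 11: ref 4 -> FAULT, evict 1, frames=[4,5] (faults so far: 6)
  LRU total faults: 6
--- Optimal ---
  step 0: ref 1 -> FAULT, frames=[1,-] (faults so far: 1)
  step 1: ref 1 -> HIT, frames=[1,-] (faults so far: 1)
  step 2: ref 1 -> HIT, frames=[1,-] (faults so far: 1)
  step 3: ref 2 -> FAULT, frames=[1,2] (faults so far: 2)
  step 4: ref 5 -> FAULT, evict 1, frames=[5,2] (faults so far: 3)
  step 5: ref 5 -> HIT, frames=[5,2] (faults so far: 3)
  step 6: ref 2 -> HIT, frames=[5,2] (faults so far: 3)
  step 7: ref 1 -> FAULT, evict 2, frames=[5,1] (faults so far: 4)
  step 8: ref 5 -> HIT, frames=[5,1] (faults so far: 4)
  step 9: ref 1 -> HIT, frames=[5,1] (faults so far: 4)
  step 10: ref 5 -> HIT, frames=[5,1] (faults so far: 4)
  step 11: ref 4 -> FAULT, evict 1, frames=[5,4] (faults so far: 5)
  Optimal total faults: 5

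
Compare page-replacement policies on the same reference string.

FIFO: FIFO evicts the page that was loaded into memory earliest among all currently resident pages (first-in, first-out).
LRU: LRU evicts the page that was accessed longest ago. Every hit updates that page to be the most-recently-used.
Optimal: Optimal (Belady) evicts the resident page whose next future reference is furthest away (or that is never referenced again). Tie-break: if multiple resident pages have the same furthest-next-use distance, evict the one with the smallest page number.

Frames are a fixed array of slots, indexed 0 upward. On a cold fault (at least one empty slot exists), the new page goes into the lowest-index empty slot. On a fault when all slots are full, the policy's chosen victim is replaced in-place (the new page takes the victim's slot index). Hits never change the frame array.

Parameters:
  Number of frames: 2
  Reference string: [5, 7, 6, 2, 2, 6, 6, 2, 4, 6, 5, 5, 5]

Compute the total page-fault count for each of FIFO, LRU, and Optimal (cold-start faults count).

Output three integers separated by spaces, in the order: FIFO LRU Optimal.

--- FIFO ---
  step 0: ref 5 -> FAULT, frames=[5,-] (faults so far: 1)
  step 1: ref 7 -> FAULT, frames=[5,7] (faults so far: 2)
  step 2: ref 6 -> FAULT, evict 5, frames=[6,7] (faults so far: 3)
  step 3: ref 2 -> FAULT, evict 7, frames=[6,2] (faults so far: 4)
  step 4: ref 2 -> HIT, frames=[6,2] (faults so far: 4)
  step 5: ref 6 -> HIT, frames=[6,2] (faults so far: 4)
  step 6: ref 6 -> HIT, frames=[6,2] (faults so far: 4)
  step 7: ref 2 -> HIT, frames=[6,2] (faults so far: 4)
  step 8: ref 4 -> FAULT, evict 6, frames=[4,2] (faults so far: 5)
  step 9: ref 6 -> FAULT, evict 2, frames=[4,6] (faults so far: 6)
  step 10: ref 5 -> FAULT, evict 4, frames=[5,6] (faults so far: 7)
  step 11: ref 5 -> HIT, frames=[5,6] (faults so far: 7)
  step 12: ref 5 -> HIT, frames=[5,6] (faults so far: 7)
  FIFO total faults: 7
--- LRU ---
  step 0: ref 5 -> FAULT, frames=[5,-] (faults so far: 1)
  step 1: ref 7 -> FAULT, frames=[5,7] (faults so far: 2)
  step 2: ref 6 -> FAULT, evict 5, frames=[6,7] (faults so far: 3)
  step 3: ref 2 -> FAULT, evict 7, frames=[6,2] (faults so far: 4)
  step 4: ref 2 -> HIT, frames=[6,2] (faults so far: 4)
  step 5: ref 6 -> HIT, frames=[6,2] (faults so far: 4)
  step 6: ref 6 -> HIT, frames=[6,2] (faults so far: 4)
  step 7: ref 2 -> HIT, frames=[6,2] (faults so far: 4)
  step 8: ref 4 -> FAULT, evict 6, frames=[4,2] (faults so far: 5)
  step 9: ref 6 -> FAULT, evict 2, frames=[4,6] (faults so far: 6)
  step 10: ref 5 -> FAULT, evict 4, frames=[5,6] (faults so far: 7)
  step 11: ref 5 -> HIT, frames=[5,6] (faults so far: 7)
  step 12: ref 5 -> HIT, frames=[5,6] (faults so far: 7)
  LRU total faults: 7
--- Optimal ---
  step 0: ref 5 -> FAULT, frames=[5,-] (faults so far: 1)
  step 1: ref 7 -> FAULT, frames=[5,7] (faults so far: 2)
  step 2: ref 6 -> FAULT, evict 7, frames=[5,6] (faults so far: 3)
  step 3: ref 2 -> FAULT, evict 5, frames=[2,6] (faults so far: 4)
  step 4: ref 2 -> HIT, frames=[2,6] (faults so far: 4)
  step 5: ref 6 -> HIT, frames=[2,6] (faults so far: 4)
  step 6: ref 6 -> HIT, frames=[2,6] (faults so far: 4)
  step 7: ref 2 -> HIT, frames=[2,6] (faults so far: 4)
  step 8: ref 4 -> FAULT, evict 2, frames=[4,6] (faults so far: 5)
  step 9: ref 6 -> HIT, frames=[4,6] (faults so far: 5)
  step 10: ref 5 -> FAULT, evict 4, frames=[5,6] (faults so far: 6)
  step 11: ref 5 -> HIT, frames=[5,6] (faults so far: 6)
  step 12: ref 5 -> HIT, frames=[5,6] (faults so far: 6)
  Optimal total faults: 6

Answer: 7 7 6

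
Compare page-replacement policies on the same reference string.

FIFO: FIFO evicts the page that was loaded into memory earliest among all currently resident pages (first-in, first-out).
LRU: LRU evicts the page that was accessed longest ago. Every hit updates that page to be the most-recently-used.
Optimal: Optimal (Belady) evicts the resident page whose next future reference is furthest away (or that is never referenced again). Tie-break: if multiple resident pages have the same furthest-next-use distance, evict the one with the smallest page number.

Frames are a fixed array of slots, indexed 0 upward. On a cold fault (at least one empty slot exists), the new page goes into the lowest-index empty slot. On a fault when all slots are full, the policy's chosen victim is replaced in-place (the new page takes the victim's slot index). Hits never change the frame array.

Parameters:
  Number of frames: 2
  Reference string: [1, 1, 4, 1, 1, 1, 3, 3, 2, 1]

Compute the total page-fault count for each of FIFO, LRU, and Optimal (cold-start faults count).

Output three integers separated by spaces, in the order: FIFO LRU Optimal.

Answer: 5 5 4

Derivation:
--- FIFO ---
  step 0: ref 1 -> FAULT, frames=[1,-] (faults so far: 1)
  step 1: ref 1 -> HIT, frames=[1,-] (faults so far: 1)
  step 2: ref 4 -> FAULT, frames=[1,4] (faults so far: 2)
  step 3: ref 1 -> HIT, frames=[1,4] (faults so far: 2)
  step 4: ref 1 -> HIT, frames=[1,4] (faults so far: 2)
  step 5: ref 1 -> HIT, frames=[1,4] (faults so far: 2)
  step 6: ref 3 -> FAULT, evict 1, frames=[3,4] (faults so far: 3)
  step 7: ref 3 -> HIT, frames=[3,4] (faults so far: 3)
  step 8: ref 2 -> FAULT, evict 4, frames=[3,2] (faults so far: 4)
  step 9: ref 1 -> FAULT, evict 3, frames=[1,2] (faults so far: 5)
  FIFO total faults: 5
--- LRU ---
  step 0: ref 1 -> FAULT, frames=[1,-] (faults so far: 1)
  step 1: ref 1 -> HIT, frames=[1,-] (faults so far: 1)
  step 2: ref 4 -> FAULT, frames=[1,4] (faults so far: 2)
  step 3: ref 1 -> HIT, frames=[1,4] (faults so far: 2)
  step 4: ref 1 -> HIT, frames=[1,4] (faults so far: 2)
  step 5: ref 1 -> HIT, frames=[1,4] (faults so far: 2)
  step 6: ref 3 -> FAULT, evict 4, frames=[1,3] (faults so far: 3)
  step 7: ref 3 -> HIT, frames=[1,3] (faults so far: 3)
  step 8: ref 2 -> FAULT, evict 1, frames=[2,3] (faults so far: 4)
  step 9: ref 1 -> FAULT, evict 3, frames=[2,1] (faults so far: 5)
  LRU total faults: 5
--- Optimal ---
  step 0: ref 1 -> FAULT, frames=[1,-] (faults so far: 1)
  step 1: ref 1 -> HIT, frames=[1,-] (faults so far: 1)
  step 2: ref 4 -> FAULT, frames=[1,4] (faults so far: 2)
  step 3: ref 1 -> HIT, frames=[1,4] (faults so far: 2)
  step 4: ref 1 -> HIT, frames=[1,4] (faults so far: 2)
  step 5: ref 1 -> HIT, frames=[1,4] (faults so far: 2)
  step 6: ref 3 -> FAULT, evict 4, frames=[1,3] (faults so far: 3)
  step 7: ref 3 -> HIT, frames=[1,3] (faults so far: 3)
  step 8: ref 2 -> FAULT, evict 3, frames=[1,2] (faults so far: 4)
  step 9: ref 1 -> HIT, frames=[1,2] (faults so far: 4)
  Optimal total faults: 4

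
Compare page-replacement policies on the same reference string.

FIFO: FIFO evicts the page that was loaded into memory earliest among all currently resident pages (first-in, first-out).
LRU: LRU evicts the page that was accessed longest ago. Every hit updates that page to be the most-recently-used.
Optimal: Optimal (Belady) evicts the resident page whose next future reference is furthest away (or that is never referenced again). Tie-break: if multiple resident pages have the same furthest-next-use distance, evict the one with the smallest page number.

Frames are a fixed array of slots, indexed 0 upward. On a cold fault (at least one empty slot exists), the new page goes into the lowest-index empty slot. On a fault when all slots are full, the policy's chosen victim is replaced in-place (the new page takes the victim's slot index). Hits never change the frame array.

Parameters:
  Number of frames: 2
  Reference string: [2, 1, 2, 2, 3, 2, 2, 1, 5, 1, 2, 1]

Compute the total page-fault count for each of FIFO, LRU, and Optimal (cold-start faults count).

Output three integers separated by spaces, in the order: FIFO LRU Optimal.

--- FIFO ---
  step 0: ref 2 -> FAULT, frames=[2,-] (faults so far: 1)
  step 1: ref 1 -> FAULT, frames=[2,1] (faults so far: 2)
  step 2: ref 2 -> HIT, frames=[2,1] (faults so far: 2)
  step 3: ref 2 -> HIT, frames=[2,1] (faults so far: 2)
  step 4: ref 3 -> FAULT, evict 2, frames=[3,1] (faults so far: 3)
  step 5: ref 2 -> FAULT, evict 1, frames=[3,2] (faults so far: 4)
  step 6: ref 2 -> HIT, frames=[3,2] (faults so far: 4)
  step 7: ref 1 -> FAULT, evict 3, frames=[1,2] (faults so far: 5)
  step 8: ref 5 -> FAULT, evict 2, frames=[1,5] (faults so far: 6)
  step 9: ref 1 -> HIT, frames=[1,5] (faults so far: 6)
  step 10: ref 2 -> FAULT, evict 1, frames=[2,5] (faults so far: 7)
  step 11: ref 1 -> FAULT, evict 5, frames=[2,1] (faults so far: 8)
  FIFO total faults: 8
--- LRU ---
  step 0: ref 2 -> FAULT, frames=[2,-] (faults so far: 1)
  step 1: ref 1 -> FAULT, frames=[2,1] (faults so far: 2)
  step 2: ref 2 -> HIT, frames=[2,1] (faults so far: 2)
  step 3: ref 2 -> HIT, frames=[2,1] (faults so far: 2)
  step 4: ref 3 -> FAULT, evict 1, frames=[2,3] (faults so far: 3)
  step 5: ref 2 -> HIT, frames=[2,3] (faults so far: 3)
  step 6: ref 2 -> HIT, frames=[2,3] (faults so far: 3)
  step 7: ref 1 -> FAULT, evict 3, frames=[2,1] (faults so far: 4)
  step 8: ref 5 -> FAULT, evict 2, frames=[5,1] (faults so far: 5)
  step 9: ref 1 -> HIT, frames=[5,1] (faults so far: 5)
  step 10: ref 2 -> FAULT, evict 5, frames=[2,1] (faults so far: 6)
  step 11: ref 1 -> HIT, frames=[2,1] (faults so far: 6)
  LRU total faults: 6
--- Optimal ---
  step 0: ref 2 -> FAULT, frames=[2,-] (faults so far: 1)
  step 1: ref 1 -> FAULT, frames=[2,1] (faults so far: 2)
  step 2: ref 2 -> HIT, frames=[2,1] (faults so far: 2)
  step 3: ref 2 -> HIT, frames=[2,1] (faults so far: 2)
  step 4: ref 3 -> FAULT, evict 1, frames=[2,3] (faults so far: 3)
  step 5: ref 2 -> HIT, frames=[2,3] (faults so far: 3)
  step 6: ref 2 -> HIT, frames=[2,3] (faults so far: 3)
  step 7: ref 1 -> FAULT, evict 3, frames=[2,1] (faults so far: 4)
  step 8: ref 5 -> FAULT, evict 2, frames=[5,1] (faults so far: 5)
  step 9: ref 1 -> HIT, frames=[5,1] (faults so far: 5)
  step 10: ref 2 -> FAULT, evict 5, frames=[2,1] (faults so far: 6)
  step 11: ref 1 -> HIT, frames=[2,1] (faults so far: 6)
  Optimal total faults: 6

Answer: 8 6 6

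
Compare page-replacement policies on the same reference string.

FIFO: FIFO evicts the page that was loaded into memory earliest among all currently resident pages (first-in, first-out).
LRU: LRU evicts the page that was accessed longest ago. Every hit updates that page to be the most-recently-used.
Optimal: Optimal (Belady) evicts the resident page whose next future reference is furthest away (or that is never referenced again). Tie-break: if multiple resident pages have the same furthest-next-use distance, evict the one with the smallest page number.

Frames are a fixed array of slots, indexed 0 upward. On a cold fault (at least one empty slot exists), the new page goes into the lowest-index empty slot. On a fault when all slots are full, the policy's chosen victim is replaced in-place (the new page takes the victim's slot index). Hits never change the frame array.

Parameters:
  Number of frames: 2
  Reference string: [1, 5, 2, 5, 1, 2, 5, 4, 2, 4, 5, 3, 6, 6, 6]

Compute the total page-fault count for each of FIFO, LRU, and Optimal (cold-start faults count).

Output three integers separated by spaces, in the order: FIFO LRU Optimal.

Answer: 10 11 9

Derivation:
--- FIFO ---
  step 0: ref 1 -> FAULT, frames=[1,-] (faults so far: 1)
  step 1: ref 5 -> FAULT, frames=[1,5] (faults so far: 2)
  step 2: ref 2 -> FAULT, evict 1, frames=[2,5] (faults so far: 3)
  step 3: ref 5 -> HIT, frames=[2,5] (faults so far: 3)
  step 4: ref 1 -> FAULT, evict 5, frames=[2,1] (faults so far: 4)
  step 5: ref 2 -> HIT, frames=[2,1] (faults so far: 4)
  step 6: ref 5 -> FAULT, evict 2, frames=[5,1] (faults so far: 5)
  step 7: ref 4 -> FAULT, evict 1, frames=[5,4] (faults so far: 6)
  step 8: ref 2 -> FAULT, evict 5, frames=[2,4] (faults so far: 7)
  step 9: ref 4 -> HIT, frames=[2,4] (faults so far: 7)
  step 10: ref 5 -> FAULT, evict 4, frames=[2,5] (faults so far: 8)
  step 11: ref 3 -> FAULT, evict 2, frames=[3,5] (faults so far: 9)
  step 12: ref 6 -> FAULT, evict 5, frames=[3,6] (faults so far: 10)
  step 13: ref 6 -> HIT, frames=[3,6] (faults so far: 10)
  step 14: ref 6 -> HIT, frames=[3,6] (faults so far: 10)
  FIFO total faults: 10
--- LRU ---
  step 0: ref 1 -> FAULT, frames=[1,-] (faults so far: 1)
  step 1: ref 5 -> FAULT, frames=[1,5] (faults so far: 2)
  step 2: ref 2 -> FAULT, evict 1, frames=[2,5] (faults so far: 3)
  step 3: ref 5 -> HIT, frames=[2,5] (faults so far: 3)
  step 4: ref 1 -> FAULT, evict 2, frames=[1,5] (faults so far: 4)
  step 5: ref 2 -> FAULT, evict 5, frames=[1,2] (faults so far: 5)
  step 6: ref 5 -> FAULT, evict 1, frames=[5,2] (faults so far: 6)
  step 7: ref 4 -> FAULT, evict 2, frames=[5,4] (faults so far: 7)
  step 8: ref 2 -> FAULT, evict 5, frames=[2,4] (faults so far: 8)
  step 9: ref 4 -> HIT, frames=[2,4] (faults so far: 8)
  step 10: ref 5 -> FAULT, evict 2, frames=[5,4] (faults so far: 9)
  step 11: ref 3 -> FAULT, evict 4, frames=[5,3] (faults so far: 10)
  step 12: ref 6 -> FAULT, evict 5, frames=[6,3] (faults so far: 11)
  step 13: ref 6 -> HIT, frames=[6,3] (faults so far: 11)
  step 14: ref 6 -> HIT, frames=[6,3] (faults so far: 11)
  LRU total faults: 11
--- Optimal ---
  step 0: ref 1 -> FAULT, frames=[1,-] (faults so far: 1)
  step 1: ref 5 -> FAULT, frames=[1,5] (faults so far: 2)
  step 2: ref 2 -> FAULT, evict 1, frames=[2,5] (faults so far: 3)
  step 3: ref 5 -> HIT, frames=[2,5] (faults so far: 3)
  step 4: ref 1 -> FAULT, evict 5, frames=[2,1] (faults so far: 4)
  step 5: ref 2 -> HIT, frames=[2,1] (faults so far: 4)
  step 6: ref 5 -> FAULT, evict 1, frames=[2,5] (faults so far: 5)
  step 7: ref 4 -> FAULT, evict 5, frames=[2,4] (faults so far: 6)
  step 8: ref 2 -> HIT, frames=[2,4] (faults so far: 6)
  step 9: ref 4 -> HIT, frames=[2,4] (faults so far: 6)
  step 10: ref 5 -> FAULT, evict 2, frames=[5,4] (faults so far: 7)
  step 11: ref 3 -> FAULT, evict 4, frames=[5,3] (faults so far: 8)
  step 12: ref 6 -> FAULT, evict 3, frames=[5,6] (faults so far: 9)
  step 13: ref 6 -> HIT, frames=[5,6] (faults so far: 9)
  step 14: ref 6 -> HIT, frames=[5,6] (faults so far: 9)
  Optimal total faults: 9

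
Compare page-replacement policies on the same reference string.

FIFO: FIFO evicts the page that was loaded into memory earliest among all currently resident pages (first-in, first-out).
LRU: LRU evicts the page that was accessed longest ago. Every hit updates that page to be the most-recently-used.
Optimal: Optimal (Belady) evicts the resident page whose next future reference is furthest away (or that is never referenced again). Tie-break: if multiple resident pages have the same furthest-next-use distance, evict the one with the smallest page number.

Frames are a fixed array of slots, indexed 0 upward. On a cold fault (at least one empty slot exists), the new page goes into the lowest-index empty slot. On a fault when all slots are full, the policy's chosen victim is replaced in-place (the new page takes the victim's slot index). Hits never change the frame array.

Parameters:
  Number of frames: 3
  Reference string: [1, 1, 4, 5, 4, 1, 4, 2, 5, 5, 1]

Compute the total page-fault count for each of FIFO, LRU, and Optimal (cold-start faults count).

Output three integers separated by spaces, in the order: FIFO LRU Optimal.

--- FIFO ---
  step 0: ref 1 -> FAULT, frames=[1,-,-] (faults so far: 1)
  step 1: ref 1 -> HIT, frames=[1,-,-] (faults so far: 1)
  step 2: ref 4 -> FAULT, frames=[1,4,-] (faults so far: 2)
  step 3: ref 5 -> FAULT, frames=[1,4,5] (faults so far: 3)
  step 4: ref 4 -> HIT, frames=[1,4,5] (faults so far: 3)
  step 5: ref 1 -> HIT, frames=[1,4,5] (faults so far: 3)
  step 6: ref 4 -> HIT, frames=[1,4,5] (faults so far: 3)
  step 7: ref 2 -> FAULT, evict 1, frames=[2,4,5] (faults so far: 4)
  step 8: ref 5 -> HIT, frames=[2,4,5] (faults so far: 4)
  step 9: ref 5 -> HIT, frames=[2,4,5] (faults so far: 4)
  step 10: ref 1 -> FAULT, evict 4, frames=[2,1,5] (faults so far: 5)
  FIFO total faults: 5
--- LRU ---
  step 0: ref 1 -> FAULT, frames=[1,-,-] (faults so far: 1)
  step 1: ref 1 -> HIT, frames=[1,-,-] (faults so far: 1)
  step 2: ref 4 -> FAULT, frames=[1,4,-] (faults so far: 2)
  step 3: ref 5 -> FAULT, frames=[1,4,5] (faults so far: 3)
  step 4: ref 4 -> HIT, frames=[1,4,5] (faults so far: 3)
  step 5: ref 1 -> HIT, frames=[1,4,5] (faults so far: 3)
  step 6: ref 4 -> HIT, frames=[1,4,5] (faults so far: 3)
  step 7: ref 2 -> FAULT, evict 5, frames=[1,4,2] (faults so far: 4)
  step 8: ref 5 -> FAULT, evict 1, frames=[5,4,2] (faults so far: 5)
  step 9: ref 5 -> HIT, frames=[5,4,2] (faults so far: 5)
  step 10: ref 1 -> FAULT, evict 4, frames=[5,1,2] (faults so far: 6)
  LRU total faults: 6
--- Optimal ---
  step 0: ref 1 -> FAULT, frames=[1,-,-] (faults so far: 1)
  step 1: ref 1 -> HIT, frames=[1,-,-] (faults so far: 1)
  step 2: ref 4 -> FAULT, frames=[1,4,-] (faults so far: 2)
  step 3: ref 5 -> FAULT, frames=[1,4,5] (faults so far: 3)
  step 4: ref 4 -> HIT, frames=[1,4,5] (faults so far: 3)
  step 5: ref 1 -> HIT, frames=[1,4,5] (faults so far: 3)
  step 6: ref 4 -> HIT, frames=[1,4,5] (faults so far: 3)
  step 7: ref 2 -> FAULT, evict 4, frames=[1,2,5] (faults so far: 4)
  step 8: ref 5 -> HIT, frames=[1,2,5] (faults so far: 4)
  step 9: ref 5 -> HIT, frames=[1,2,5] (faults so far: 4)
  step 10: ref 1 -> HIT, frames=[1,2,5] (faults so far: 4)
  Optimal total faults: 4

Answer: 5 6 4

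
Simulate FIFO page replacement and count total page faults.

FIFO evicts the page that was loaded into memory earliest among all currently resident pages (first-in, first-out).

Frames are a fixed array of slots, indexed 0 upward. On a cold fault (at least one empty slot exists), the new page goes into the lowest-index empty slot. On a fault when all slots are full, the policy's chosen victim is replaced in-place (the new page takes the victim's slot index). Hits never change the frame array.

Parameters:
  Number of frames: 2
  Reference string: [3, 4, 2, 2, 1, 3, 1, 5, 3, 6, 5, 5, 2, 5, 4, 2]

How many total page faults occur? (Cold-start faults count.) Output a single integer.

Step 0: ref 3 → FAULT, frames=[3,-]
Step 1: ref 4 → FAULT, frames=[3,4]
Step 2: ref 2 → FAULT (evict 3), frames=[2,4]
Step 3: ref 2 → HIT, frames=[2,4]
Step 4: ref 1 → FAULT (evict 4), frames=[2,1]
Step 5: ref 3 → FAULT (evict 2), frames=[3,1]
Step 6: ref 1 → HIT, frames=[3,1]
Step 7: ref 5 → FAULT (evict 1), frames=[3,5]
Step 8: ref 3 → HIT, frames=[3,5]
Step 9: ref 6 → FAULT (evict 3), frames=[6,5]
Step 10: ref 5 → HIT, frames=[6,5]
Step 11: ref 5 → HIT, frames=[6,5]
Step 12: ref 2 → FAULT (evict 5), frames=[6,2]
Step 13: ref 5 → FAULT (evict 6), frames=[5,2]
Step 14: ref 4 → FAULT (evict 2), frames=[5,4]
Step 15: ref 2 → FAULT (evict 5), frames=[2,4]
Total faults: 11

Answer: 11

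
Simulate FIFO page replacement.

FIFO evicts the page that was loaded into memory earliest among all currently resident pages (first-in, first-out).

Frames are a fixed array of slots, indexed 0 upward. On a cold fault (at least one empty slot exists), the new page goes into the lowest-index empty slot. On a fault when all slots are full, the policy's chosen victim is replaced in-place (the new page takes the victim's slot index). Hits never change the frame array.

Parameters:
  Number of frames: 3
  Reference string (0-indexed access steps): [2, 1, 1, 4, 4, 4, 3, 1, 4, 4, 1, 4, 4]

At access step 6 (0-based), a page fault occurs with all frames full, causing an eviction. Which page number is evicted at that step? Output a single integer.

Step 0: ref 2 -> FAULT, frames=[2,-,-]
Step 1: ref 1 -> FAULT, frames=[2,1,-]
Step 2: ref 1 -> HIT, frames=[2,1,-]
Step 3: ref 4 -> FAULT, frames=[2,1,4]
Step 4: ref 4 -> HIT, frames=[2,1,4]
Step 5: ref 4 -> HIT, frames=[2,1,4]
Step 6: ref 3 -> FAULT, evict 2, frames=[3,1,4]
At step 6: evicted page 2

Answer: 2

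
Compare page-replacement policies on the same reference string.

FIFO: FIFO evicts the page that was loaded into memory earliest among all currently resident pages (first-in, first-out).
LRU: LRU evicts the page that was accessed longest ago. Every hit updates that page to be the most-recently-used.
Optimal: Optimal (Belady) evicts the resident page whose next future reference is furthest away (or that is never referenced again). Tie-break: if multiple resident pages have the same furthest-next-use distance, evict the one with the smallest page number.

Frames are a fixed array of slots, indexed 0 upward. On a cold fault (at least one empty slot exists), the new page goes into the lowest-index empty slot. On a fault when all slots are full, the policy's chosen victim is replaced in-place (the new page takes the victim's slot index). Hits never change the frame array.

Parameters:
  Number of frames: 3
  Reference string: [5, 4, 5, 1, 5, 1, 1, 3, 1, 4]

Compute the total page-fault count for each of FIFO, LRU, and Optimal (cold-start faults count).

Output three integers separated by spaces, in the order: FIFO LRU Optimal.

--- FIFO ---
  step 0: ref 5 -> FAULT, frames=[5,-,-] (faults so far: 1)
  step 1: ref 4 -> FAULT, frames=[5,4,-] (faults so far: 2)
  step 2: ref 5 -> HIT, frames=[5,4,-] (faults so far: 2)
  step 3: ref 1 -> FAULT, frames=[5,4,1] (faults so far: 3)
  step 4: ref 5 -> HIT, frames=[5,4,1] (faults so far: 3)
  step 5: ref 1 -> HIT, frames=[5,4,1] (faults so far: 3)
  step 6: ref 1 -> HIT, frames=[5,4,1] (faults so far: 3)
  step 7: ref 3 -> FAULT, evict 5, frames=[3,4,1] (faults so far: 4)
  step 8: ref 1 -> HIT, frames=[3,4,1] (faults so far: 4)
  step 9: ref 4 -> HIT, frames=[3,4,1] (faults so far: 4)
  FIFO total faults: 4
--- LRU ---
  step 0: ref 5 -> FAULT, frames=[5,-,-] (faults so far: 1)
  step 1: ref 4 -> FAULT, frames=[5,4,-] (faults so far: 2)
  step 2: ref 5 -> HIT, frames=[5,4,-] (faults so far: 2)
  step 3: ref 1 -> FAULT, frames=[5,4,1] (faults so far: 3)
  step 4: ref 5 -> HIT, frames=[5,4,1] (faults so far: 3)
  step 5: ref 1 -> HIT, frames=[5,4,1] (faults so far: 3)
  step 6: ref 1 -> HIT, frames=[5,4,1] (faults so far: 3)
  step 7: ref 3 -> FAULT, evict 4, frames=[5,3,1] (faults so far: 4)
  step 8: ref 1 -> HIT, frames=[5,3,1] (faults so far: 4)
  step 9: ref 4 -> FAULT, evict 5, frames=[4,3,1] (faults so far: 5)
  LRU total faults: 5
--- Optimal ---
  step 0: ref 5 -> FAULT, frames=[5,-,-] (faults so far: 1)
  step 1: ref 4 -> FAULT, frames=[5,4,-] (faults so far: 2)
  step 2: ref 5 -> HIT, frames=[5,4,-] (faults so far: 2)
  step 3: ref 1 -> FAULT, frames=[5,4,1] (faults so far: 3)
  step 4: ref 5 -> HIT, frames=[5,4,1] (faults so far: 3)
  step 5: ref 1 -> HIT, frames=[5,4,1] (faults so far: 3)
  step 6: ref 1 -> HIT, frames=[5,4,1] (faults so far: 3)
  step 7: ref 3 -> FAULT, evict 5, frames=[3,4,1] (faults so far: 4)
  step 8: ref 1 -> HIT, frames=[3,4,1] (faults so far: 4)
  step 9: ref 4 -> HIT, frames=[3,4,1] (faults so far: 4)
  Optimal total faults: 4

Answer: 4 5 4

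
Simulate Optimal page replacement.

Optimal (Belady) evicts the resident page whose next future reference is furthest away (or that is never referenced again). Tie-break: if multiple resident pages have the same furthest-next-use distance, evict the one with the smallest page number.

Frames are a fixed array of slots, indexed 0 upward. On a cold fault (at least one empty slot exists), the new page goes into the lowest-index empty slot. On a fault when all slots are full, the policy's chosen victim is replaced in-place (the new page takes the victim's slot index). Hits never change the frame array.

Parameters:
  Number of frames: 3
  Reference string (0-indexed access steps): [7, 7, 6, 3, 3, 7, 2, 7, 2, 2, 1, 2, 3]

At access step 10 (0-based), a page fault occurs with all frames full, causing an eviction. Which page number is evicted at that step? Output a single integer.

Step 0: ref 7 -> FAULT, frames=[7,-,-]
Step 1: ref 7 -> HIT, frames=[7,-,-]
Step 2: ref 6 -> FAULT, frames=[7,6,-]
Step 3: ref 3 -> FAULT, frames=[7,6,3]
Step 4: ref 3 -> HIT, frames=[7,6,3]
Step 5: ref 7 -> HIT, frames=[7,6,3]
Step 6: ref 2 -> FAULT, evict 6, frames=[7,2,3]
Step 7: ref 7 -> HIT, frames=[7,2,3]
Step 8: ref 2 -> HIT, frames=[7,2,3]
Step 9: ref 2 -> HIT, frames=[7,2,3]
Step 10: ref 1 -> FAULT, evict 7, frames=[1,2,3]
At step 10: evicted page 7

Answer: 7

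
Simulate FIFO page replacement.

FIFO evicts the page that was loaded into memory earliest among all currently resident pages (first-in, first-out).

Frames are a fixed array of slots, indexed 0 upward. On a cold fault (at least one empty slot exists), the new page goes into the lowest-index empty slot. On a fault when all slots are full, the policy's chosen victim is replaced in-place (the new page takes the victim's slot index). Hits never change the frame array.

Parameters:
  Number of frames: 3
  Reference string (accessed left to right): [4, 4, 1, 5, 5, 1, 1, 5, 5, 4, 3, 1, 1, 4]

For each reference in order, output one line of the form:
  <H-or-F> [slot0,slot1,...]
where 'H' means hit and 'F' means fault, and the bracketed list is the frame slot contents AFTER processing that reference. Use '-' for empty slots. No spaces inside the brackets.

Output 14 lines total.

F [4,-,-]
H [4,-,-]
F [4,1,-]
F [4,1,5]
H [4,1,5]
H [4,1,5]
H [4,1,5]
H [4,1,5]
H [4,1,5]
H [4,1,5]
F [3,1,5]
H [3,1,5]
H [3,1,5]
F [3,4,5]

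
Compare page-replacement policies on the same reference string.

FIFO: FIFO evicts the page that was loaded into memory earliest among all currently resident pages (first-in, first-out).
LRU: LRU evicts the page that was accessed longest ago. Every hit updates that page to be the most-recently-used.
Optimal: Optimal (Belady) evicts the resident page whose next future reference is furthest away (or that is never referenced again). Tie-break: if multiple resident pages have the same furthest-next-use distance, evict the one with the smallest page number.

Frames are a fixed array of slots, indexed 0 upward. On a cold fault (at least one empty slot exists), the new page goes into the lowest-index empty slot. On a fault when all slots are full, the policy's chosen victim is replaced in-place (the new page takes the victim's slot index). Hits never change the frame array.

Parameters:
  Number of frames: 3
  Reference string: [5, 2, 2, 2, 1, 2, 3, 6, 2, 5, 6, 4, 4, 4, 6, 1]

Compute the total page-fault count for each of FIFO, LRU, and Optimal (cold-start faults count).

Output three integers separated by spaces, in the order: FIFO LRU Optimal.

Answer: 10 8 7

Derivation:
--- FIFO ---
  step 0: ref 5 -> FAULT, frames=[5,-,-] (faults so far: 1)
  step 1: ref 2 -> FAULT, frames=[5,2,-] (faults so far: 2)
  step 2: ref 2 -> HIT, frames=[5,2,-] (faults so far: 2)
  step 3: ref 2 -> HIT, frames=[5,2,-] (faults so far: 2)
  step 4: ref 1 -> FAULT, frames=[5,2,1] (faults so far: 3)
  step 5: ref 2 -> HIT, frames=[5,2,1] (faults so far: 3)
  step 6: ref 3 -> FAULT, evict 5, frames=[3,2,1] (faults so far: 4)
  step 7: ref 6 -> FAULT, evict 2, frames=[3,6,1] (faults so far: 5)
  step 8: ref 2 -> FAULT, evict 1, frames=[3,6,2] (faults so far: 6)
  step 9: ref 5 -> FAULT, evict 3, frames=[5,6,2] (faults so far: 7)
  step 10: ref 6 -> HIT, frames=[5,6,2] (faults so far: 7)
  step 11: ref 4 -> FAULT, evict 6, frames=[5,4,2] (faults so far: 8)
  step 12: ref 4 -> HIT, frames=[5,4,2] (faults so far: 8)
  step 13: ref 4 -> HIT, frames=[5,4,2] (faults so far: 8)
  step 14: ref 6 -> FAULT, evict 2, frames=[5,4,6] (faults so far: 9)
  step 15: ref 1 -> FAULT, evict 5, frames=[1,4,6] (faults so far: 10)
  FIFO total faults: 10
--- LRU ---
  step 0: ref 5 -> FAULT, frames=[5,-,-] (faults so far: 1)
  step 1: ref 2 -> FAULT, frames=[5,2,-] (faults so far: 2)
  step 2: ref 2 -> HIT, frames=[5,2,-] (faults so far: 2)
  step 3: ref 2 -> HIT, frames=[5,2,-] (faults so far: 2)
  step 4: ref 1 -> FAULT, frames=[5,2,1] (faults so far: 3)
  step 5: ref 2 -> HIT, frames=[5,2,1] (faults so far: 3)
  step 6: ref 3 -> FAULT, evict 5, frames=[3,2,1] (faults so far: 4)
  step 7: ref 6 -> FAULT, evict 1, frames=[3,2,6] (faults so far: 5)
  step 8: ref 2 -> HIT, frames=[3,2,6] (faults so far: 5)
  step 9: ref 5 -> FAULT, evict 3, frames=[5,2,6] (faults so far: 6)
  step 10: ref 6 -> HIT, frames=[5,2,6] (faults so far: 6)
  step 11: ref 4 -> FAULT, evict 2, frames=[5,4,6] (faults so far: 7)
  step 12: ref 4 -> HIT, frames=[5,4,6] (faults so far: 7)
  step 13: ref 4 -> HIT, frames=[5,4,6] (faults so far: 7)
  step 14: ref 6 -> HIT, frames=[5,4,6] (faults so far: 7)
  step 15: ref 1 -> FAULT, evict 5, frames=[1,4,6] (faults so far: 8)
  LRU total faults: 8
--- Optimal ---
  step 0: ref 5 -> FAULT, frames=[5,-,-] (faults so far: 1)
  step 1: ref 2 -> FAULT, frames=[5,2,-] (faults so far: 2)
  step 2: ref 2 -> HIT, frames=[5,2,-] (faults so far: 2)
  step 3: ref 2 -> HIT, frames=[5,2,-] (faults so far: 2)
  step 4: ref 1 -> FAULT, frames=[5,2,1] (faults so far: 3)
  step 5: ref 2 -> HIT, frames=[5,2,1] (faults so far: 3)
  step 6: ref 3 -> FAULT, evict 1, frames=[5,2,3] (faults so far: 4)
  step 7: ref 6 -> FAULT, evict 3, frames=[5,2,6] (faults so far: 5)
  step 8: ref 2 -> HIT, frames=[5,2,6] (faults so far: 5)
  step 9: ref 5 -> HIT, frames=[5,2,6] (faults so far: 5)
  step 10: ref 6 -> HIT, frames=[5,2,6] (faults so far: 5)
  step 11: ref 4 -> FAULT, evict 2, frames=[5,4,6] (faults so far: 6)
  step 12: ref 4 -> HIT, frames=[5,4,6] (faults so far: 6)
  step 13: ref 4 -> HIT, frames=[5,4,6] (faults so far: 6)
  step 14: ref 6 -> HIT, frames=[5,4,6] (faults so far: 6)
  step 15: ref 1 -> FAULT, evict 4, frames=[5,1,6] (faults so far: 7)
  Optimal total faults: 7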